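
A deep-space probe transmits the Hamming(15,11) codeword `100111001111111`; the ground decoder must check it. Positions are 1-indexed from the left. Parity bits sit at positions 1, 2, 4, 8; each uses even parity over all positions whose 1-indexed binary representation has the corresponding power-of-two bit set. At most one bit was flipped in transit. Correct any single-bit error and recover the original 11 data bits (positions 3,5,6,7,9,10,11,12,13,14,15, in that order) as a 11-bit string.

01101111101

s1: b1⊕b3⊕b5⊕b7⊕b9⊕b11⊕b13⊕b15 = 1⊕0⊕1⊕0⊕1⊕1⊕1⊕1 = 0
s2: b2⊕b3⊕b6⊕b7⊕b10⊕b11⊕b14⊕b15 = 0⊕0⊕1⊕0⊕1⊕1⊕1⊕1 = 1
s4: b4⊕b5⊕b6⊕b7⊕b12⊕b13⊕b14⊕b15 = 1⊕1⊕1⊕0⊕1⊕1⊕1⊕1 = 1
s8: b8⊕b9⊕b10⊕b11⊕b12⊕b13⊕b14⊕b15 = 0⊕1⊕1⊕1⊕1⊕1⊕1⊕1 = 1
Syndrome (s8...s1) = 1110 → position 14.
Flip bit 14: corrected codeword = 100111001111101
Data bits at positions 3,5,6,7,9,10,11,12,13,14,15: 01101111101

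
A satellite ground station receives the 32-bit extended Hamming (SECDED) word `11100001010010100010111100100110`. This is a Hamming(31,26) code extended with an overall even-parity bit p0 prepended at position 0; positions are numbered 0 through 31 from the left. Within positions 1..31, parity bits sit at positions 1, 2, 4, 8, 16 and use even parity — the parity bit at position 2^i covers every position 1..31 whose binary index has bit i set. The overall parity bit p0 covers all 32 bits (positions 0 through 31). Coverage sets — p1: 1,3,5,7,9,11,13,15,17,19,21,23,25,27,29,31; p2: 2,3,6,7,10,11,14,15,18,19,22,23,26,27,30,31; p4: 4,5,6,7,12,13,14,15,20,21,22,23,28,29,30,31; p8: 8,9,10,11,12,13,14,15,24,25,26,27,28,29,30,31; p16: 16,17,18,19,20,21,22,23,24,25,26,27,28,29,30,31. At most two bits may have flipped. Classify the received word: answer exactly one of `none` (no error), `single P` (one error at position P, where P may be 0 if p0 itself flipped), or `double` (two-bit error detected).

s1: b1⊕b3⊕b5⊕b7⊕b9⊕b11⊕b13⊕b15⊕b17⊕b19⊕b21⊕b23⊕b25⊕b27⊕b29⊕b31 = 1⊕0⊕0⊕1⊕1⊕0⊕0⊕0⊕0⊕0⊕1⊕1⊕0⊕0⊕1⊕0 = 0
s2: b2⊕b3⊕b6⊕b7⊕b10⊕b11⊕b14⊕b15⊕b18⊕b19⊕b22⊕b23⊕b26⊕b27⊕b30⊕b31 = 1⊕0⊕0⊕1⊕0⊕0⊕1⊕0⊕1⊕0⊕1⊕1⊕1⊕0⊕1⊕0 = 0
s4: b4⊕b5⊕b6⊕b7⊕b12⊕b13⊕b14⊕b15⊕b20⊕b21⊕b22⊕b23⊕b28⊕b29⊕b30⊕b31 = 0⊕0⊕0⊕1⊕1⊕0⊕1⊕0⊕1⊕1⊕1⊕1⊕0⊕1⊕1⊕0 = 1
s8: b8⊕b9⊕b10⊕b11⊕b12⊕b13⊕b14⊕b15⊕b24⊕b25⊕b26⊕b27⊕b28⊕b29⊕b30⊕b31 = 0⊕1⊕0⊕0⊕1⊕0⊕1⊕0⊕0⊕0⊕1⊕0⊕0⊕1⊕1⊕0 = 0
s16: b16⊕b17⊕b18⊕b19⊕b20⊕b21⊕b22⊕b23⊕b24⊕b25⊕b26⊕b27⊕b28⊕b29⊕b30⊕b31 = 0⊕0⊕1⊕0⊕1⊕1⊕1⊕1⊕0⊕0⊕1⊕0⊕0⊕1⊕1⊕0 = 0
Syndrome (s16...s1) = 00100 → position 4.
Overall parity (XOR of all 32 bits, including p0): 1⊕1⊕1⊕0⊕0⊕0⊕0⊕1⊕0⊕1⊕0⊕0⊕1⊕0⊕1⊕0⊕0⊕0⊕1⊕0⊕1⊕1⊕1⊕1⊕0⊕0⊕1⊕0⊕0⊕1⊕1⊕0 = 1
Overall=1, syndrome position=4 → single-bit error at position 4.

single 4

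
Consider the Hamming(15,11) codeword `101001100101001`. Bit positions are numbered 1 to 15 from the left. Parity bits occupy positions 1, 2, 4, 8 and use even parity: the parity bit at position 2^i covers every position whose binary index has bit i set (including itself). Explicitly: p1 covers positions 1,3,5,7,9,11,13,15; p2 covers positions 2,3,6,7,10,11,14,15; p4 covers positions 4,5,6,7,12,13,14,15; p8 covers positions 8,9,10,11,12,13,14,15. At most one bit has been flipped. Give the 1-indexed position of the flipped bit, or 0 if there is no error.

10

s1: b1⊕b3⊕b5⊕b7⊕b9⊕b11⊕b13⊕b15 = 1⊕1⊕0⊕1⊕0⊕0⊕0⊕1 = 0
s2: b2⊕b3⊕b6⊕b7⊕b10⊕b11⊕b14⊕b15 = 0⊕1⊕1⊕1⊕1⊕0⊕0⊕1 = 1
s4: b4⊕b5⊕b6⊕b7⊕b12⊕b13⊕b14⊕b15 = 0⊕0⊕1⊕1⊕1⊕0⊕0⊕1 = 0
s8: b8⊕b9⊕b10⊕b11⊕b12⊕b13⊕b14⊕b15 = 0⊕0⊕1⊕0⊕1⊕0⊕0⊕1 = 1
Syndrome (s8...s1) = 1010 → position 10.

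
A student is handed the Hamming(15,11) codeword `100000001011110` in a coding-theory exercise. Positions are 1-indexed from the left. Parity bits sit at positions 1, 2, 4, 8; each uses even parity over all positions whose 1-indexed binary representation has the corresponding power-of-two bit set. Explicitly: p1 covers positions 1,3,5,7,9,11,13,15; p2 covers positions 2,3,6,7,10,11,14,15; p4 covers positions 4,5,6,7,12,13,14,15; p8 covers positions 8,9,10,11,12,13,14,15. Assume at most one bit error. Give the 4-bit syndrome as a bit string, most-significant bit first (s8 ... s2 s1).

s1: b1⊕b3⊕b5⊕b7⊕b9⊕b11⊕b13⊕b15 = 1⊕0⊕0⊕0⊕1⊕1⊕1⊕0 = 0
s2: b2⊕b3⊕b6⊕b7⊕b10⊕b11⊕b14⊕b15 = 0⊕0⊕0⊕0⊕0⊕1⊕1⊕0 = 0
s4: b4⊕b5⊕b6⊕b7⊕b12⊕b13⊕b14⊕b15 = 0⊕0⊕0⊕0⊕1⊕1⊕1⊕0 = 1
s8: b8⊕b9⊕b10⊕b11⊕b12⊕b13⊕b14⊕b15 = 0⊕1⊕0⊕1⊕1⊕1⊕1⊕0 = 1
Syndrome (s8...s1) = 1100 → position 12.

1100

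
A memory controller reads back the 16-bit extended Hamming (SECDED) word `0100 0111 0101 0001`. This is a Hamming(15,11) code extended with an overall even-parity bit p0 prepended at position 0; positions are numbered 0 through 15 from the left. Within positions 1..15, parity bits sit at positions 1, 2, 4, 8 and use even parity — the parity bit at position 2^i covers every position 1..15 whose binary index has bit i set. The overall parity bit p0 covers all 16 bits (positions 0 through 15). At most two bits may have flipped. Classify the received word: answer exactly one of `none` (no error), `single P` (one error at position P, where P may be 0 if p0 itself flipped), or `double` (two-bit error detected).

single 8

s1: b1⊕b3⊕b5⊕b7⊕b9⊕b11⊕b13⊕b15 = 1⊕0⊕1⊕1⊕1⊕1⊕0⊕1 = 0
s2: b2⊕b3⊕b6⊕b7⊕b10⊕b11⊕b14⊕b15 = 0⊕0⊕1⊕1⊕0⊕1⊕0⊕1 = 0
s4: b4⊕b5⊕b6⊕b7⊕b12⊕b13⊕b14⊕b15 = 0⊕1⊕1⊕1⊕0⊕0⊕0⊕1 = 0
s8: b8⊕b9⊕b10⊕b11⊕b12⊕b13⊕b14⊕b15 = 0⊕1⊕0⊕1⊕0⊕0⊕0⊕1 = 1
Syndrome (s8...s1) = 1000 → position 8.
Overall parity (XOR of all 16 bits, including p0): 0⊕1⊕0⊕0⊕0⊕1⊕1⊕1⊕0⊕1⊕0⊕1⊕0⊕0⊕0⊕1 = 1
Overall=1, syndrome position=8 → single-bit error at position 8.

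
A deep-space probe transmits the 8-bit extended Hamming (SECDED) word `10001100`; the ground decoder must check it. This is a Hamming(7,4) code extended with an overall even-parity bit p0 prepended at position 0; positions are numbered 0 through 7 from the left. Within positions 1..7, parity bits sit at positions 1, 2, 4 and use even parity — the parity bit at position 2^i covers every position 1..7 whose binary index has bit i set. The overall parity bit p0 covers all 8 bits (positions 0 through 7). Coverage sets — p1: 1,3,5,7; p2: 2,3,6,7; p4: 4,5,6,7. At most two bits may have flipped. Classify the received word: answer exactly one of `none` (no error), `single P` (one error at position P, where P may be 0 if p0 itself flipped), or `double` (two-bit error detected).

s1: b1⊕b3⊕b5⊕b7 = 0⊕0⊕1⊕0 = 1
s2: b2⊕b3⊕b6⊕b7 = 0⊕0⊕0⊕0 = 0
s4: b4⊕b5⊕b6⊕b7 = 1⊕1⊕0⊕0 = 0
Syndrome (s4...s1) = 001 → position 1.
Overall parity (XOR of all 8 bits, including p0): 1⊕0⊕0⊕0⊕1⊕1⊕0⊕0 = 1
Overall=1, syndrome position=1 → single-bit error at position 1.

single 1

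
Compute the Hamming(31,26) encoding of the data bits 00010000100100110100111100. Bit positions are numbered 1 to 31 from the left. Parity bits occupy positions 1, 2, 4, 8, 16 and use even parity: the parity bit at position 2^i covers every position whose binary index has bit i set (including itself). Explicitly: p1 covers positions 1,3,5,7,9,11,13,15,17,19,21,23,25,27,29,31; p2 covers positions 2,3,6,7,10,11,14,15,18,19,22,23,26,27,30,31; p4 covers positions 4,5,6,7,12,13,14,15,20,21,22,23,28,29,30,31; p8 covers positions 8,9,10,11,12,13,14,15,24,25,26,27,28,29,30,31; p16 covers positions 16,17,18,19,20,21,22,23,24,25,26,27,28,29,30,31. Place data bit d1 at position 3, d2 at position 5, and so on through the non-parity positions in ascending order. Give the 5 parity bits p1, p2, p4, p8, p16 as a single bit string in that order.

Place data bits at non-power-of-two positions: b3=0, b5=0, b6=0, b7=1, b9=0, b10=0, b11=0, b12=0, b13=1, b14=0, b15=0, b17=1, b18=0, b19=0, b20=1, b21=1, b22=0, b23=1, b24=0, b25=0, b26=1, b27=1, b28=1, b29=1, b30=0, b31=0.
p1 = XOR of data positions {3,5,7,9,11,13,15,17,19,21,23,25,27,29,31} = 0⊕0⊕1⊕0⊕0⊕1⊕0⊕1⊕0⊕1⊕1⊕0⊕1⊕1⊕0 = 1
p2 = XOR of data positions {3,6,7,10,11,14,15,18,19,22,23,26,27,30,31} = 0⊕0⊕1⊕0⊕0⊕0⊕0⊕0⊕0⊕0⊕1⊕1⊕1⊕0⊕0 = 0
p4 = XOR of data positions {5,6,7,12,13,14,15,20,21,22,23,28,29,30,31} = 0⊕0⊕1⊕0⊕1⊕0⊕0⊕1⊕1⊕0⊕1⊕1⊕1⊕0⊕0 = 1
p8 = XOR of data positions {9,10,11,12,13,14,15,24,25,26,27,28,29,30,31} = 0⊕0⊕0⊕0⊕1⊕0⊕0⊕0⊕0⊕1⊕1⊕1⊕1⊕0⊕0 = 1
p16 = XOR of data positions {17,18,19,20,21,22,23,24,25,26,27,28,29,30,31} = 1⊕0⊕0⊕1⊕1⊕0⊕1⊕0⊕0⊕1⊕1⊕1⊕1⊕0⊕0 = 0
Parity bits p1,p2,p4,p8,p16 = 10110

10110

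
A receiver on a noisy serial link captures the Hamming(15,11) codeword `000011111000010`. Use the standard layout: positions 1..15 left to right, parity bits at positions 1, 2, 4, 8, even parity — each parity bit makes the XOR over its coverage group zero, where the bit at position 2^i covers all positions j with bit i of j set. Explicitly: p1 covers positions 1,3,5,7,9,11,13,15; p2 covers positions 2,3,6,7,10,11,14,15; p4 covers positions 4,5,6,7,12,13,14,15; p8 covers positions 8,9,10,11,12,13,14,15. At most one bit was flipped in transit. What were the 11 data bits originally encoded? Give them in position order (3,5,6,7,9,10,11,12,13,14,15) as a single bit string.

01111010010

s1: b1⊕b3⊕b5⊕b7⊕b9⊕b11⊕b13⊕b15 = 0⊕0⊕1⊕1⊕1⊕0⊕0⊕0 = 1
s2: b2⊕b3⊕b6⊕b7⊕b10⊕b11⊕b14⊕b15 = 0⊕0⊕1⊕1⊕0⊕0⊕1⊕0 = 1
s4: b4⊕b5⊕b6⊕b7⊕b12⊕b13⊕b14⊕b15 = 0⊕1⊕1⊕1⊕0⊕0⊕1⊕0 = 0
s8: b8⊕b9⊕b10⊕b11⊕b12⊕b13⊕b14⊕b15 = 1⊕1⊕0⊕0⊕0⊕0⊕1⊕0 = 1
Syndrome (s8...s1) = 1011 → position 11.
Flip bit 11: corrected codeword = 000011111010010
Data bits at positions 3,5,6,7,9,10,11,12,13,14,15: 01111010010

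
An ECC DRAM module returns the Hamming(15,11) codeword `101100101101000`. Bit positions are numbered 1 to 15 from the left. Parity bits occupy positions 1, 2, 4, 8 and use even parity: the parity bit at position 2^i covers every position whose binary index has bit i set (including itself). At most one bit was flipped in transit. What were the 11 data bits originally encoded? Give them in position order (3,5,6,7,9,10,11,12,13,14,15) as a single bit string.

s1: b1⊕b3⊕b5⊕b7⊕b9⊕b11⊕b13⊕b15 = 1⊕1⊕0⊕1⊕1⊕0⊕0⊕0 = 0
s2: b2⊕b3⊕b6⊕b7⊕b10⊕b11⊕b14⊕b15 = 0⊕1⊕0⊕1⊕1⊕0⊕0⊕0 = 1
s4: b4⊕b5⊕b6⊕b7⊕b12⊕b13⊕b14⊕b15 = 1⊕0⊕0⊕1⊕1⊕0⊕0⊕0 = 1
s8: b8⊕b9⊕b10⊕b11⊕b12⊕b13⊕b14⊕b15 = 0⊕1⊕1⊕0⊕1⊕0⊕0⊕0 = 1
Syndrome (s8...s1) = 1110 → position 14.
Flip bit 14: corrected codeword = 101100101101010
Data bits at positions 3,5,6,7,9,10,11,12,13,14,15: 10011101010

10011101010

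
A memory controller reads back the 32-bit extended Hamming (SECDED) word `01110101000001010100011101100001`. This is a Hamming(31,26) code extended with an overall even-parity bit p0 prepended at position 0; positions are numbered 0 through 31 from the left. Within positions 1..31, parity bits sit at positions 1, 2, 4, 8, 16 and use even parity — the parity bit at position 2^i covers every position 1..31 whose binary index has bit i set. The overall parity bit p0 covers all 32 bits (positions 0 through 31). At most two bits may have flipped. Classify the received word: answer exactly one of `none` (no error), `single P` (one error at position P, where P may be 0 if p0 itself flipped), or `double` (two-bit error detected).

double

s1: b1⊕b3⊕b5⊕b7⊕b9⊕b11⊕b13⊕b15⊕b17⊕b19⊕b21⊕b23⊕b25⊕b27⊕b29⊕b31 = 1⊕1⊕1⊕1⊕0⊕0⊕1⊕1⊕1⊕0⊕1⊕1⊕1⊕0⊕0⊕1 = 1
s2: b2⊕b3⊕b6⊕b7⊕b10⊕b11⊕b14⊕b15⊕b18⊕b19⊕b22⊕b23⊕b26⊕b27⊕b30⊕b31 = 1⊕1⊕0⊕1⊕0⊕0⊕0⊕1⊕0⊕0⊕1⊕1⊕1⊕0⊕0⊕1 = 0
s4: b4⊕b5⊕b6⊕b7⊕b12⊕b13⊕b14⊕b15⊕b20⊕b21⊕b22⊕b23⊕b28⊕b29⊕b30⊕b31 = 0⊕1⊕0⊕1⊕0⊕1⊕0⊕1⊕0⊕1⊕1⊕1⊕0⊕0⊕0⊕1 = 0
s8: b8⊕b9⊕b10⊕b11⊕b12⊕b13⊕b14⊕b15⊕b24⊕b25⊕b26⊕b27⊕b28⊕b29⊕b30⊕b31 = 0⊕0⊕0⊕0⊕0⊕1⊕0⊕1⊕0⊕1⊕1⊕0⊕0⊕0⊕0⊕1 = 1
s16: b16⊕b17⊕b18⊕b19⊕b20⊕b21⊕b22⊕b23⊕b24⊕b25⊕b26⊕b27⊕b28⊕b29⊕b30⊕b31 = 0⊕1⊕0⊕0⊕0⊕1⊕1⊕1⊕0⊕1⊕1⊕0⊕0⊕0⊕0⊕1 = 1
Syndrome (s16...s1) = 11001 → position 25.
Overall parity (XOR of all 32 bits, including p0): 0⊕1⊕1⊕1⊕0⊕1⊕0⊕1⊕0⊕0⊕0⊕0⊕0⊕1⊕0⊕1⊕0⊕1⊕0⊕0⊕0⊕1⊕1⊕1⊕0⊕1⊕1⊕0⊕0⊕0⊕0⊕1 = 0
Overall=0, syndrome position=25 → double-bit error detected (uncorrectable).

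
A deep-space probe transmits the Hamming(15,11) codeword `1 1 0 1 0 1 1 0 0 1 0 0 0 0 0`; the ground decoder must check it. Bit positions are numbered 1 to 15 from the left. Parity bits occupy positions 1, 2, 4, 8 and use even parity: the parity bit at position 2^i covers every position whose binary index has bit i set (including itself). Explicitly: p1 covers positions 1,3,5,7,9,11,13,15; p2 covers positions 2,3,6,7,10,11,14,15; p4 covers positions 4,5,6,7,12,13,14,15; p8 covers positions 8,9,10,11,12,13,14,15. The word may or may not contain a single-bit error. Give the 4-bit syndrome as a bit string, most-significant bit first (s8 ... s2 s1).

s1: b1⊕b3⊕b5⊕b7⊕b9⊕b11⊕b13⊕b15 = 1⊕0⊕0⊕1⊕0⊕0⊕0⊕0 = 0
s2: b2⊕b3⊕b6⊕b7⊕b10⊕b11⊕b14⊕b15 = 1⊕0⊕1⊕1⊕1⊕0⊕0⊕0 = 0
s4: b4⊕b5⊕b6⊕b7⊕b12⊕b13⊕b14⊕b15 = 1⊕0⊕1⊕1⊕0⊕0⊕0⊕0 = 1
s8: b8⊕b9⊕b10⊕b11⊕b12⊕b13⊕b14⊕b15 = 0⊕0⊕1⊕0⊕0⊕0⊕0⊕0 = 1
Syndrome (s8...s1) = 1100 → position 12.

1100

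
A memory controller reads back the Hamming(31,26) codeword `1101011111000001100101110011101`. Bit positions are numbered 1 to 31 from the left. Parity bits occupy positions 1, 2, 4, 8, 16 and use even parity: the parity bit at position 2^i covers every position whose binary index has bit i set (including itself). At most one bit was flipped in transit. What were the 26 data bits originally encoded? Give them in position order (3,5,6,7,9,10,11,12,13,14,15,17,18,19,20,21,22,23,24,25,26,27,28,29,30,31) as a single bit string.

s1: b1⊕b3⊕b5⊕b7⊕b9⊕b11⊕b13⊕b15⊕b17⊕b19⊕b21⊕b23⊕b25⊕b27⊕b29⊕b31 = 1⊕0⊕0⊕1⊕1⊕0⊕0⊕0⊕1⊕0⊕0⊕1⊕0⊕1⊕1⊕1 = 0
s2: b2⊕b3⊕b6⊕b7⊕b10⊕b11⊕b14⊕b15⊕b18⊕b19⊕b22⊕b23⊕b26⊕b27⊕b30⊕b31 = 1⊕0⊕1⊕1⊕1⊕0⊕0⊕0⊕0⊕0⊕1⊕1⊕0⊕1⊕0⊕1 = 0
s4: b4⊕b5⊕b6⊕b7⊕b12⊕b13⊕b14⊕b15⊕b20⊕b21⊕b22⊕b23⊕b28⊕b29⊕b30⊕b31 = 1⊕0⊕1⊕1⊕0⊕0⊕0⊕0⊕1⊕0⊕1⊕1⊕1⊕1⊕0⊕1 = 1
s8: b8⊕b9⊕b10⊕b11⊕b12⊕b13⊕b14⊕b15⊕b24⊕b25⊕b26⊕b27⊕b28⊕b29⊕b30⊕b31 = 1⊕1⊕1⊕0⊕0⊕0⊕0⊕0⊕1⊕0⊕0⊕1⊕1⊕1⊕0⊕1 = 0
s16: b16⊕b17⊕b18⊕b19⊕b20⊕b21⊕b22⊕b23⊕b24⊕b25⊕b26⊕b27⊕b28⊕b29⊕b30⊕b31 = 1⊕1⊕0⊕0⊕1⊕0⊕1⊕1⊕1⊕0⊕0⊕1⊕1⊕1⊕0⊕1 = 0
Syndrome (s16...s1) = 00100 → position 4.
Flip bit 4: corrected codeword = 1100011111000001100101110011101
Data bits at positions 3,5,6,7,9,10,11,12,13,14,15,17,18,19,20,21,22,23,24,25,26,27,28,29,30,31: 00111100000100101110011101

00111100000100101110011101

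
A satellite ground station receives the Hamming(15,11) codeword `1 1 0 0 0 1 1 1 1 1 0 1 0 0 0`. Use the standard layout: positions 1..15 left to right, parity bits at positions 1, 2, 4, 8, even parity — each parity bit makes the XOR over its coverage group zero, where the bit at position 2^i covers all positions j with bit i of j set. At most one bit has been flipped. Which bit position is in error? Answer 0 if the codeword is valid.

s1: b1⊕b3⊕b5⊕b7⊕b9⊕b11⊕b13⊕b15 = 1⊕0⊕0⊕1⊕1⊕0⊕0⊕0 = 1
s2: b2⊕b3⊕b6⊕b7⊕b10⊕b11⊕b14⊕b15 = 1⊕0⊕1⊕1⊕1⊕0⊕0⊕0 = 0
s4: b4⊕b5⊕b6⊕b7⊕b12⊕b13⊕b14⊕b15 = 0⊕0⊕1⊕1⊕1⊕0⊕0⊕0 = 1
s8: b8⊕b9⊕b10⊕b11⊕b12⊕b13⊕b14⊕b15 = 1⊕1⊕1⊕0⊕1⊕0⊕0⊕0 = 0
Syndrome (s8...s1) = 0101 → position 5.

5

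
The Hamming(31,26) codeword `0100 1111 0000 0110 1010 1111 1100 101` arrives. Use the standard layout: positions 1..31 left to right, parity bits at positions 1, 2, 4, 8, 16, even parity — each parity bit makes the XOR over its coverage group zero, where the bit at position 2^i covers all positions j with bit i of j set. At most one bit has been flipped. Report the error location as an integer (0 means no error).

0

s1: b1⊕b3⊕b5⊕b7⊕b9⊕b11⊕b13⊕b15⊕b17⊕b19⊕b21⊕b23⊕b25⊕b27⊕b29⊕b31 = 0⊕0⊕1⊕1⊕0⊕0⊕0⊕1⊕1⊕1⊕1⊕1⊕1⊕0⊕1⊕1 = 0
s2: b2⊕b3⊕b6⊕b7⊕b10⊕b11⊕b14⊕b15⊕b18⊕b19⊕b22⊕b23⊕b26⊕b27⊕b30⊕b31 = 1⊕0⊕1⊕1⊕0⊕0⊕1⊕1⊕0⊕1⊕1⊕1⊕1⊕0⊕0⊕1 = 0
s4: b4⊕b5⊕b6⊕b7⊕b12⊕b13⊕b14⊕b15⊕b20⊕b21⊕b22⊕b23⊕b28⊕b29⊕b30⊕b31 = 0⊕1⊕1⊕1⊕0⊕0⊕1⊕1⊕0⊕1⊕1⊕1⊕0⊕1⊕0⊕1 = 0
s8: b8⊕b9⊕b10⊕b11⊕b12⊕b13⊕b14⊕b15⊕b24⊕b25⊕b26⊕b27⊕b28⊕b29⊕b30⊕b31 = 1⊕0⊕0⊕0⊕0⊕0⊕1⊕1⊕1⊕1⊕1⊕0⊕0⊕1⊕0⊕1 = 0
s16: b16⊕b17⊕b18⊕b19⊕b20⊕b21⊕b22⊕b23⊕b24⊕b25⊕b26⊕b27⊕b28⊕b29⊕b30⊕b31 = 0⊕1⊕0⊕1⊕0⊕1⊕1⊕1⊕1⊕1⊕1⊕0⊕0⊕1⊕0⊕1 = 0
Syndrome (s16...s1) = 00000 → position 0 (no error).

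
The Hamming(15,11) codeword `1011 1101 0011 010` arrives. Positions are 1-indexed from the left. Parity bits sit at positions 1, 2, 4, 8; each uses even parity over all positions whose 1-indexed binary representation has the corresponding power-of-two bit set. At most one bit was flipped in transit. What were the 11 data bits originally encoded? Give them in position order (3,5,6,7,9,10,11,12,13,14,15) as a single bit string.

11100011010

s1: b1⊕b3⊕b5⊕b7⊕b9⊕b11⊕b13⊕b15 = 1⊕1⊕1⊕0⊕0⊕1⊕0⊕0 = 0
s2: b2⊕b3⊕b6⊕b7⊕b10⊕b11⊕b14⊕b15 = 0⊕1⊕1⊕0⊕0⊕1⊕1⊕0 = 0
s4: b4⊕b5⊕b6⊕b7⊕b12⊕b13⊕b14⊕b15 = 1⊕1⊕1⊕0⊕1⊕0⊕1⊕0 = 1
s8: b8⊕b9⊕b10⊕b11⊕b12⊕b13⊕b14⊕b15 = 1⊕0⊕0⊕1⊕1⊕0⊕1⊕0 = 0
Syndrome (s8...s1) = 0100 → position 4.
Flip bit 4: corrected codeword = 101011010011010
Data bits at positions 3,5,6,7,9,10,11,12,13,14,15: 11100011010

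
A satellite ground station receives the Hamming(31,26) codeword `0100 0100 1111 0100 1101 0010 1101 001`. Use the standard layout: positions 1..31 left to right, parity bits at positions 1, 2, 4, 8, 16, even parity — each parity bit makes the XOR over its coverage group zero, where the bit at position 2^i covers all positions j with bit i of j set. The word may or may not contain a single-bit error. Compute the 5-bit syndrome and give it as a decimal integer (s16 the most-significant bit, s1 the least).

14

s1: b1⊕b3⊕b5⊕b7⊕b9⊕b11⊕b13⊕b15⊕b17⊕b19⊕b21⊕b23⊕b25⊕b27⊕b29⊕b31 = 0⊕0⊕0⊕0⊕1⊕1⊕0⊕0⊕1⊕0⊕0⊕1⊕1⊕0⊕0⊕1 = 0
s2: b2⊕b3⊕b6⊕b7⊕b10⊕b11⊕b14⊕b15⊕b18⊕b19⊕b22⊕b23⊕b26⊕b27⊕b30⊕b31 = 1⊕0⊕1⊕0⊕1⊕1⊕1⊕0⊕1⊕0⊕0⊕1⊕1⊕0⊕0⊕1 = 1
s4: b4⊕b5⊕b6⊕b7⊕b12⊕b13⊕b14⊕b15⊕b20⊕b21⊕b22⊕b23⊕b28⊕b29⊕b30⊕b31 = 0⊕0⊕1⊕0⊕1⊕0⊕1⊕0⊕1⊕0⊕0⊕1⊕1⊕0⊕0⊕1 = 1
s8: b8⊕b9⊕b10⊕b11⊕b12⊕b13⊕b14⊕b15⊕b24⊕b25⊕b26⊕b27⊕b28⊕b29⊕b30⊕b31 = 0⊕1⊕1⊕1⊕1⊕0⊕1⊕0⊕0⊕1⊕1⊕0⊕1⊕0⊕0⊕1 = 1
s16: b16⊕b17⊕b18⊕b19⊕b20⊕b21⊕b22⊕b23⊕b24⊕b25⊕b26⊕b27⊕b28⊕b29⊕b30⊕b31 = 0⊕1⊕1⊕0⊕1⊕0⊕0⊕1⊕0⊕1⊕1⊕0⊕1⊕0⊕0⊕1 = 0
Syndrome (s16...s1) = 01110 → position 14.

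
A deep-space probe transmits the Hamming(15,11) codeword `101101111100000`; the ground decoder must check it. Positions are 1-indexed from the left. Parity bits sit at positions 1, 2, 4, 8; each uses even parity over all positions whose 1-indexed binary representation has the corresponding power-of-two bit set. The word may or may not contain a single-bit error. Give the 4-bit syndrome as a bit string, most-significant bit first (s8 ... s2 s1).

1100

s1: b1⊕b3⊕b5⊕b7⊕b9⊕b11⊕b13⊕b15 = 1⊕1⊕0⊕1⊕1⊕0⊕0⊕0 = 0
s2: b2⊕b3⊕b6⊕b7⊕b10⊕b11⊕b14⊕b15 = 0⊕1⊕1⊕1⊕1⊕0⊕0⊕0 = 0
s4: b4⊕b5⊕b6⊕b7⊕b12⊕b13⊕b14⊕b15 = 1⊕0⊕1⊕1⊕0⊕0⊕0⊕0 = 1
s8: b8⊕b9⊕b10⊕b11⊕b12⊕b13⊕b14⊕b15 = 1⊕1⊕1⊕0⊕0⊕0⊕0⊕0 = 1
Syndrome (s8...s1) = 1100 → position 12.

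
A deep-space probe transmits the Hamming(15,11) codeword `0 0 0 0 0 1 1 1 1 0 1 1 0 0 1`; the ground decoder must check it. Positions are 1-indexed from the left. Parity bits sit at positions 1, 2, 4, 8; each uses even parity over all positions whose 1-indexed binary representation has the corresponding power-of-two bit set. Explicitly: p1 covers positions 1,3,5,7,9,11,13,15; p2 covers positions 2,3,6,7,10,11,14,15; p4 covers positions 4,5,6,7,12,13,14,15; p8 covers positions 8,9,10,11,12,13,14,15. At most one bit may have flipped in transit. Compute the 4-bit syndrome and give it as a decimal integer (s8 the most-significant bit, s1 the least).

s1: b1⊕b3⊕b5⊕b7⊕b9⊕b11⊕b13⊕b15 = 0⊕0⊕0⊕1⊕1⊕1⊕0⊕1 = 0
s2: b2⊕b3⊕b6⊕b7⊕b10⊕b11⊕b14⊕b15 = 0⊕0⊕1⊕1⊕0⊕1⊕0⊕1 = 0
s4: b4⊕b5⊕b6⊕b7⊕b12⊕b13⊕b14⊕b15 = 0⊕0⊕1⊕1⊕1⊕0⊕0⊕1 = 0
s8: b8⊕b9⊕b10⊕b11⊕b12⊕b13⊕b14⊕b15 = 1⊕1⊕0⊕1⊕1⊕0⊕0⊕1 = 1
Syndrome (s8...s1) = 1000 → position 8.

8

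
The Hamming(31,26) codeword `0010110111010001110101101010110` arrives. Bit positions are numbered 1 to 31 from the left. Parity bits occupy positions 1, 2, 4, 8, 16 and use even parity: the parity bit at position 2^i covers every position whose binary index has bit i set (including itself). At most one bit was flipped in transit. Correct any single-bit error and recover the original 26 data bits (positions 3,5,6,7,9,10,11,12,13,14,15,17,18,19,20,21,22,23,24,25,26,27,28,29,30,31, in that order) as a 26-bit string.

11101101000110101101010110

s1: b1⊕b3⊕b5⊕b7⊕b9⊕b11⊕b13⊕b15⊕b17⊕b19⊕b21⊕b23⊕b25⊕b27⊕b29⊕b31 = 0⊕1⊕1⊕0⊕1⊕0⊕0⊕0⊕1⊕0⊕0⊕1⊕1⊕1⊕1⊕0 = 0
s2: b2⊕b3⊕b6⊕b7⊕b10⊕b11⊕b14⊕b15⊕b18⊕b19⊕b22⊕b23⊕b26⊕b27⊕b30⊕b31 = 0⊕1⊕1⊕0⊕1⊕0⊕0⊕0⊕1⊕0⊕1⊕1⊕0⊕1⊕1⊕0 = 0
s4: b4⊕b5⊕b6⊕b7⊕b12⊕b13⊕b14⊕b15⊕b20⊕b21⊕b22⊕b23⊕b28⊕b29⊕b30⊕b31 = 0⊕1⊕1⊕0⊕1⊕0⊕0⊕0⊕1⊕0⊕1⊕1⊕0⊕1⊕1⊕0 = 0
s8: b8⊕b9⊕b10⊕b11⊕b12⊕b13⊕b14⊕b15⊕b24⊕b25⊕b26⊕b27⊕b28⊕b29⊕b30⊕b31 = 1⊕1⊕1⊕0⊕1⊕0⊕0⊕0⊕0⊕1⊕0⊕1⊕0⊕1⊕1⊕0 = 0
s16: b16⊕b17⊕b18⊕b19⊕b20⊕b21⊕b22⊕b23⊕b24⊕b25⊕b26⊕b27⊕b28⊕b29⊕b30⊕b31 = 1⊕1⊕1⊕0⊕1⊕0⊕1⊕1⊕0⊕1⊕0⊕1⊕0⊕1⊕1⊕0 = 0
Syndrome (s16...s1) = 00000 → position 0 (no error).
No correction needed.
Data bits at positions 3,5,6,7,9,10,11,12,13,14,15,17,18,19,20,21,22,23,24,25,26,27,28,29,30,31: 11101101000110101101010110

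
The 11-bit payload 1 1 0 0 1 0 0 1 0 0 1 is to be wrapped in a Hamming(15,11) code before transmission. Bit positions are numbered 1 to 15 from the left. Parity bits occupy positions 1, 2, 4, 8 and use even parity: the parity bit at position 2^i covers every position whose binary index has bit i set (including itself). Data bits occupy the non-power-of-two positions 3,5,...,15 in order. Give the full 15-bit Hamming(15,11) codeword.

001110011001001

Place data bits at non-power-of-two positions: b3=1, b5=1, b6=0, b7=0, b9=1, b10=0, b11=0, b12=1, b13=0, b14=0, b15=1.
p1 = XOR of data positions {3,5,7,9,11,13,15} = 1⊕1⊕0⊕1⊕0⊕0⊕1 = 0
p2 = XOR of data positions {3,6,7,10,11,14,15} = 1⊕0⊕0⊕0⊕0⊕0⊕1 = 0
p4 = XOR of data positions {5,6,7,12,13,14,15} = 1⊕0⊕0⊕1⊕0⊕0⊕1 = 1
p8 = XOR of data positions {9,10,11,12,13,14,15} = 1⊕0⊕0⊕1⊕0⊕0⊕1 = 1
Codeword b1..b15 = 001110011001001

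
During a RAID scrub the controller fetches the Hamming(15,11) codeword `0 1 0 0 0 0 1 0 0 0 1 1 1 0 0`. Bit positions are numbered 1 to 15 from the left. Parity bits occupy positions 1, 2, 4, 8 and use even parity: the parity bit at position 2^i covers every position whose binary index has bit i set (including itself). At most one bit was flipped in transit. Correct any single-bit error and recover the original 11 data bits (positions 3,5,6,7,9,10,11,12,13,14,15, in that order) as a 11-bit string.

00010011101

s1: b1⊕b3⊕b5⊕b7⊕b9⊕b11⊕b13⊕b15 = 0⊕0⊕0⊕1⊕0⊕1⊕1⊕0 = 1
s2: b2⊕b3⊕b6⊕b7⊕b10⊕b11⊕b14⊕b15 = 1⊕0⊕0⊕1⊕0⊕1⊕0⊕0 = 1
s4: b4⊕b5⊕b6⊕b7⊕b12⊕b13⊕b14⊕b15 = 0⊕0⊕0⊕1⊕1⊕1⊕0⊕0 = 1
s8: b8⊕b9⊕b10⊕b11⊕b12⊕b13⊕b14⊕b15 = 0⊕0⊕0⊕1⊕1⊕1⊕0⊕0 = 1
Syndrome (s8...s1) = 1111 → position 15.
Flip bit 15: corrected codeword = 010000100011101
Data bits at positions 3,5,6,7,9,10,11,12,13,14,15: 00010011101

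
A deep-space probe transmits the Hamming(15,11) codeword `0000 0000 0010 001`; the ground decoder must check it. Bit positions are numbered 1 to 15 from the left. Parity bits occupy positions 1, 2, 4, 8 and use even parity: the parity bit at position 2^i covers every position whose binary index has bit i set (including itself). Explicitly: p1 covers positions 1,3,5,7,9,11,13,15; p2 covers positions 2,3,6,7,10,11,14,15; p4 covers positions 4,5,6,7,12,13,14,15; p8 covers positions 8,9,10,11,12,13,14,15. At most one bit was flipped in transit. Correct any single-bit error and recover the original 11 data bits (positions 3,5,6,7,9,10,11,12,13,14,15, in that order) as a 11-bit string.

s1: b1⊕b3⊕b5⊕b7⊕b9⊕b11⊕b13⊕b15 = 0⊕0⊕0⊕0⊕0⊕1⊕0⊕1 = 0
s2: b2⊕b3⊕b6⊕b7⊕b10⊕b11⊕b14⊕b15 = 0⊕0⊕0⊕0⊕0⊕1⊕0⊕1 = 0
s4: b4⊕b5⊕b6⊕b7⊕b12⊕b13⊕b14⊕b15 = 0⊕0⊕0⊕0⊕0⊕0⊕0⊕1 = 1
s8: b8⊕b9⊕b10⊕b11⊕b12⊕b13⊕b14⊕b15 = 0⊕0⊕0⊕1⊕0⊕0⊕0⊕1 = 0
Syndrome (s8...s1) = 0100 → position 4.
Flip bit 4: corrected codeword = 000100000010001
Data bits at positions 3,5,6,7,9,10,11,12,13,14,15: 00000010001

00000010001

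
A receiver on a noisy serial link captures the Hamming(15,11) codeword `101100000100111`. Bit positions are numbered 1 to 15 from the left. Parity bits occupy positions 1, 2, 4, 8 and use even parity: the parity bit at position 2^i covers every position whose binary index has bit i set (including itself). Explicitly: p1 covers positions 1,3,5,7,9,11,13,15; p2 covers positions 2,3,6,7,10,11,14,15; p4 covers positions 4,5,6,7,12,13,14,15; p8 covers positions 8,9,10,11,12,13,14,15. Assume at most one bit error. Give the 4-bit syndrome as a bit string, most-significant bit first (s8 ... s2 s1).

0000

s1: b1⊕b3⊕b5⊕b7⊕b9⊕b11⊕b13⊕b15 = 1⊕1⊕0⊕0⊕0⊕0⊕1⊕1 = 0
s2: b2⊕b3⊕b6⊕b7⊕b10⊕b11⊕b14⊕b15 = 0⊕1⊕0⊕0⊕1⊕0⊕1⊕1 = 0
s4: b4⊕b5⊕b6⊕b7⊕b12⊕b13⊕b14⊕b15 = 1⊕0⊕0⊕0⊕0⊕1⊕1⊕1 = 0
s8: b8⊕b9⊕b10⊕b11⊕b12⊕b13⊕b14⊕b15 = 0⊕0⊕1⊕0⊕0⊕1⊕1⊕1 = 0
Syndrome (s8...s1) = 0000 → position 0 (no error).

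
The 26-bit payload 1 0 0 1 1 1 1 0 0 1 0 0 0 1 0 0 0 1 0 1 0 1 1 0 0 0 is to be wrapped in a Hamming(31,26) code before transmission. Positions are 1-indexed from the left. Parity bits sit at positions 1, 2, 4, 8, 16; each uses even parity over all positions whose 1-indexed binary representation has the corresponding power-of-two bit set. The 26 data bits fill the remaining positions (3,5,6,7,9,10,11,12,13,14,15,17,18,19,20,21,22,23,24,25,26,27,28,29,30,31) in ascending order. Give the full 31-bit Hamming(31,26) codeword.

0010001111100101001000101011000

Place data bits at non-power-of-two positions: b3=1, b5=0, b6=0, b7=1, b9=1, b10=1, b11=1, b12=0, b13=0, b14=1, b15=0, b17=0, b18=0, b19=1, b20=0, b21=0, b22=0, b23=1, b24=0, b25=1, b26=0, b27=1, b28=1, b29=0, b30=0, b31=0.
p1 = XOR of data positions {3,5,7,9,11,13,15,17,19,21,23,25,27,29,31} = 1⊕0⊕1⊕1⊕1⊕0⊕0⊕0⊕1⊕0⊕1⊕1⊕1⊕0⊕0 = 0
p2 = XOR of data positions {3,6,7,10,11,14,15,18,19,22,23,26,27,30,31} = 1⊕0⊕1⊕1⊕1⊕1⊕0⊕0⊕1⊕0⊕1⊕0⊕1⊕0⊕0 = 0
p4 = XOR of data positions {5,6,7,12,13,14,15,20,21,22,23,28,29,30,31} = 0⊕0⊕1⊕0⊕0⊕1⊕0⊕0⊕0⊕0⊕1⊕1⊕0⊕0⊕0 = 0
p8 = XOR of data positions {9,10,11,12,13,14,15,24,25,26,27,28,29,30,31} = 1⊕1⊕1⊕0⊕0⊕1⊕0⊕0⊕1⊕0⊕1⊕1⊕0⊕0⊕0 = 1
p16 = XOR of data positions {17,18,19,20,21,22,23,24,25,26,27,28,29,30,31} = 0⊕0⊕1⊕0⊕0⊕0⊕1⊕0⊕1⊕0⊕1⊕1⊕0⊕0⊕0 = 1
Codeword b1..b31 = 0010001111100101001000101011000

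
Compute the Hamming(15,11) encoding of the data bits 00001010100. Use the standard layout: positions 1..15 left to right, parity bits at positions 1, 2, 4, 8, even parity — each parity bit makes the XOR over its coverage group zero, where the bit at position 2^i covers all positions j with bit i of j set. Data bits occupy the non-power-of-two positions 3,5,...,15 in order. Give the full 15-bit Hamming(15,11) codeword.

Place data bits at non-power-of-two positions: b3=0, b5=0, b6=0, b7=0, b9=1, b10=0, b11=1, b12=0, b13=1, b14=0, b15=0.
p1 = XOR of data positions {3,5,7,9,11,13,15} = 0⊕0⊕0⊕1⊕1⊕1⊕0 = 1
p2 = XOR of data positions {3,6,7,10,11,14,15} = 0⊕0⊕0⊕0⊕1⊕0⊕0 = 1
p4 = XOR of data positions {5,6,7,12,13,14,15} = 0⊕0⊕0⊕0⊕1⊕0⊕0 = 1
p8 = XOR of data positions {9,10,11,12,13,14,15} = 1⊕0⊕1⊕0⊕1⊕0⊕0 = 1
Codeword b1..b15 = 110100011010100

110100011010100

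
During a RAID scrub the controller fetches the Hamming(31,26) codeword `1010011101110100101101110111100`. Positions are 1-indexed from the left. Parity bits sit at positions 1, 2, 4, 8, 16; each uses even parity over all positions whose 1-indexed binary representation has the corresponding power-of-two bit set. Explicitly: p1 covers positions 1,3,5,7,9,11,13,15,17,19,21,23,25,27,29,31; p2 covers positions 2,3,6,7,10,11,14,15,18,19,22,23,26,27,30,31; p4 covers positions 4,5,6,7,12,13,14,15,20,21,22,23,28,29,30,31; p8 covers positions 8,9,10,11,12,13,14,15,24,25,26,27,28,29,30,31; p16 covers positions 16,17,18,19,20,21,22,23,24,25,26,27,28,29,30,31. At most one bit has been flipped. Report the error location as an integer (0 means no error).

7

s1: b1⊕b3⊕b5⊕b7⊕b9⊕b11⊕b13⊕b15⊕b17⊕b19⊕b21⊕b23⊕b25⊕b27⊕b29⊕b31 = 1⊕1⊕0⊕1⊕0⊕1⊕0⊕0⊕1⊕1⊕0⊕1⊕0⊕1⊕1⊕0 = 1
s2: b2⊕b3⊕b6⊕b7⊕b10⊕b11⊕b14⊕b15⊕b18⊕b19⊕b22⊕b23⊕b26⊕b27⊕b30⊕b31 = 0⊕1⊕1⊕1⊕1⊕1⊕1⊕0⊕0⊕1⊕1⊕1⊕1⊕1⊕0⊕0 = 1
s4: b4⊕b5⊕b6⊕b7⊕b12⊕b13⊕b14⊕b15⊕b20⊕b21⊕b22⊕b23⊕b28⊕b29⊕b30⊕b31 = 0⊕0⊕1⊕1⊕1⊕0⊕1⊕0⊕1⊕0⊕1⊕1⊕1⊕1⊕0⊕0 = 1
s8: b8⊕b9⊕b10⊕b11⊕b12⊕b13⊕b14⊕b15⊕b24⊕b25⊕b26⊕b27⊕b28⊕b29⊕b30⊕b31 = 1⊕0⊕1⊕1⊕1⊕0⊕1⊕0⊕1⊕0⊕1⊕1⊕1⊕1⊕0⊕0 = 0
s16: b16⊕b17⊕b18⊕b19⊕b20⊕b21⊕b22⊕b23⊕b24⊕b25⊕b26⊕b27⊕b28⊕b29⊕b30⊕b31 = 0⊕1⊕0⊕1⊕1⊕0⊕1⊕1⊕1⊕0⊕1⊕1⊕1⊕1⊕0⊕0 = 0
Syndrome (s16...s1) = 00111 → position 7.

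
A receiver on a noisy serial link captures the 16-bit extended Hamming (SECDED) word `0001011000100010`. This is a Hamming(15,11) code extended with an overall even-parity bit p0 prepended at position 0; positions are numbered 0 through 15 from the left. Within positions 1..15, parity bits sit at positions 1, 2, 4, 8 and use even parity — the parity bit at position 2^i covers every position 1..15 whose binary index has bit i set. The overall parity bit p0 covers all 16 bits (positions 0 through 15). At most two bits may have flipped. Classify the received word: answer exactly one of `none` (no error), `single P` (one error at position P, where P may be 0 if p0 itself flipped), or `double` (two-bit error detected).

single 4

s1: b1⊕b3⊕b5⊕b7⊕b9⊕b11⊕b13⊕b15 = 0⊕1⊕1⊕0⊕0⊕0⊕0⊕0 = 0
s2: b2⊕b3⊕b6⊕b7⊕b10⊕b11⊕b14⊕b15 = 0⊕1⊕1⊕0⊕1⊕0⊕1⊕0 = 0
s4: b4⊕b5⊕b6⊕b7⊕b12⊕b13⊕b14⊕b15 = 0⊕1⊕1⊕0⊕0⊕0⊕1⊕0 = 1
s8: b8⊕b9⊕b10⊕b11⊕b12⊕b13⊕b14⊕b15 = 0⊕0⊕1⊕0⊕0⊕0⊕1⊕0 = 0
Syndrome (s8...s1) = 0100 → position 4.
Overall parity (XOR of all 16 bits, including p0): 0⊕0⊕0⊕1⊕0⊕1⊕1⊕0⊕0⊕0⊕1⊕0⊕0⊕0⊕1⊕0 = 1
Overall=1, syndrome position=4 → single-bit error at position 4.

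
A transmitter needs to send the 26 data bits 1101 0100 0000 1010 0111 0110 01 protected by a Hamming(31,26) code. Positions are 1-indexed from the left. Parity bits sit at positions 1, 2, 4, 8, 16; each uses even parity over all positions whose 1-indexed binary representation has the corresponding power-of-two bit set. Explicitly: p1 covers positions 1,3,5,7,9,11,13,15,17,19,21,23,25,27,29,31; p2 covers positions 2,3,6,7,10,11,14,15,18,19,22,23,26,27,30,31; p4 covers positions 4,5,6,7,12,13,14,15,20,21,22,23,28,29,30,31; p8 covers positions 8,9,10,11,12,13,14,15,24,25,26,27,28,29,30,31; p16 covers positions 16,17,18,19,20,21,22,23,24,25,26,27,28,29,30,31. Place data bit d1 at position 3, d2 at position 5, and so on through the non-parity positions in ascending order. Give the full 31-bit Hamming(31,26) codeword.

1110101001000000010100111011001

Place data bits at non-power-of-two positions: b3=1, b5=1, b6=0, b7=1, b9=0, b10=1, b11=0, b12=0, b13=0, b14=0, b15=0, b17=0, b18=1, b19=0, b20=1, b21=0, b22=0, b23=1, b24=1, b25=1, b26=0, b27=1, b28=1, b29=0, b30=0, b31=1.
p1 = XOR of data positions {3,5,7,9,11,13,15,17,19,21,23,25,27,29,31} = 1⊕1⊕1⊕0⊕0⊕0⊕0⊕0⊕0⊕0⊕1⊕1⊕1⊕0⊕1 = 1
p2 = XOR of data positions {3,6,7,10,11,14,15,18,19,22,23,26,27,30,31} = 1⊕0⊕1⊕1⊕0⊕0⊕0⊕1⊕0⊕0⊕1⊕0⊕1⊕0⊕1 = 1
p4 = XOR of data positions {5,6,7,12,13,14,15,20,21,22,23,28,29,30,31} = 1⊕0⊕1⊕0⊕0⊕0⊕0⊕1⊕0⊕0⊕1⊕1⊕0⊕0⊕1 = 0
p8 = XOR of data positions {9,10,11,12,13,14,15,24,25,26,27,28,29,30,31} = 0⊕1⊕0⊕0⊕0⊕0⊕0⊕1⊕1⊕0⊕1⊕1⊕0⊕0⊕1 = 0
p16 = XOR of data positions {17,18,19,20,21,22,23,24,25,26,27,28,29,30,31} = 0⊕1⊕0⊕1⊕0⊕0⊕1⊕1⊕1⊕0⊕1⊕1⊕0⊕0⊕1 = 0
Codeword b1..b31 = 1110101001000000010100111011001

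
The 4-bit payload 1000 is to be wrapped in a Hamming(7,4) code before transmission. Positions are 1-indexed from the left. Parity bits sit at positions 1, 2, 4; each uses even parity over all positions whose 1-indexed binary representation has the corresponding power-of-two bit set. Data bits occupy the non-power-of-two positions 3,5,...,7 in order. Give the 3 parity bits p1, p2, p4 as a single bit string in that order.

110

Place data bits at non-power-of-two positions: b3=1, b5=0, b6=0, b7=0.
p1 = XOR of data positions {3,5,7} = 1⊕0⊕0 = 1
p2 = XOR of data positions {3,6,7} = 1⊕0⊕0 = 1
p4 = XOR of data positions {5,6,7} = 0⊕0⊕0 = 0
Parity bits p1,p2,p4 = 110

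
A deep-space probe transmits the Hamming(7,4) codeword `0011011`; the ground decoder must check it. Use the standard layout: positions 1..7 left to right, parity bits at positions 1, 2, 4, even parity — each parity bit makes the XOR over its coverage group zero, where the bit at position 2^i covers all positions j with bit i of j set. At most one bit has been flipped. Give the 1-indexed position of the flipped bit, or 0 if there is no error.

s1: b1⊕b3⊕b5⊕b7 = 0⊕1⊕0⊕1 = 0
s2: b2⊕b3⊕b6⊕b7 = 0⊕1⊕1⊕1 = 1
s4: b4⊕b5⊕b6⊕b7 = 1⊕0⊕1⊕1 = 1
Syndrome (s4...s1) = 110 → position 6.

6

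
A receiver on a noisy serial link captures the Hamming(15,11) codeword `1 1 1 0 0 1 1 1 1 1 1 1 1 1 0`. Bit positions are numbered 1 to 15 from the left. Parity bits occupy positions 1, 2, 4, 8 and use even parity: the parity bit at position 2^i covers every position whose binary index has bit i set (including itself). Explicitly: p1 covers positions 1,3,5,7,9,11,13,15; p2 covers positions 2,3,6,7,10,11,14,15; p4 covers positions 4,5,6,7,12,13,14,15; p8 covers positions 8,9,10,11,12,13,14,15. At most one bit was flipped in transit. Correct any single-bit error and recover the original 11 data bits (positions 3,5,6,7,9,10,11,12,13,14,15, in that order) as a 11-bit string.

10111111100

s1: b1⊕b3⊕b5⊕b7⊕b9⊕b11⊕b13⊕b15 = 1⊕1⊕0⊕1⊕1⊕1⊕1⊕0 = 0
s2: b2⊕b3⊕b6⊕b7⊕b10⊕b11⊕b14⊕b15 = 1⊕1⊕1⊕1⊕1⊕1⊕1⊕0 = 1
s4: b4⊕b5⊕b6⊕b7⊕b12⊕b13⊕b14⊕b15 = 0⊕0⊕1⊕1⊕1⊕1⊕1⊕0 = 1
s8: b8⊕b9⊕b10⊕b11⊕b12⊕b13⊕b14⊕b15 = 1⊕1⊕1⊕1⊕1⊕1⊕1⊕0 = 1
Syndrome (s8...s1) = 1110 → position 14.
Flip bit 14: corrected codeword = 111001111111100
Data bits at positions 3,5,6,7,9,10,11,12,13,14,15: 10111111100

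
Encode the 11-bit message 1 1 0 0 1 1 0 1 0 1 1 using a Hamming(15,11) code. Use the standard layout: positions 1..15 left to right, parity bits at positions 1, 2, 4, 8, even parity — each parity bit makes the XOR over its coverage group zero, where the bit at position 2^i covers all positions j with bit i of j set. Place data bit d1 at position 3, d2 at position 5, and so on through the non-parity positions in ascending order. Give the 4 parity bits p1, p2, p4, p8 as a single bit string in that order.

Place data bits at non-power-of-two positions: b3=1, b5=1, b6=0, b7=0, b9=1, b10=1, b11=0, b12=1, b13=0, b14=1, b15=1.
p1 = XOR of data positions {3,5,7,9,11,13,15} = 1⊕1⊕0⊕1⊕0⊕0⊕1 = 0
p2 = XOR of data positions {3,6,7,10,11,14,15} = 1⊕0⊕0⊕1⊕0⊕1⊕1 = 0
p4 = XOR of data positions {5,6,7,12,13,14,15} = 1⊕0⊕0⊕1⊕0⊕1⊕1 = 0
p8 = XOR of data positions {9,10,11,12,13,14,15} = 1⊕1⊕0⊕1⊕0⊕1⊕1 = 1
Parity bits p1,p2,p4,p8 = 0001

0001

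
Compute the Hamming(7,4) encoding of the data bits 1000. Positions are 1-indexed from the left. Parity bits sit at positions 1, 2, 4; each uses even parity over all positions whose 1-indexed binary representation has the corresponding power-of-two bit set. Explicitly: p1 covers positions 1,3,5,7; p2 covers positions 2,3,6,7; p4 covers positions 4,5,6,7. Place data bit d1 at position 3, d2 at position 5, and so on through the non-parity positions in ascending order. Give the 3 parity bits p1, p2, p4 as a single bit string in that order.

Place data bits at non-power-of-two positions: b3=1, b5=0, b6=0, b7=0.
p1 = XOR of data positions {3,5,7} = 1⊕0⊕0 = 1
p2 = XOR of data positions {3,6,7} = 1⊕0⊕0 = 1
p4 = XOR of data positions {5,6,7} = 0⊕0⊕0 = 0
Parity bits p1,p2,p4 = 110

110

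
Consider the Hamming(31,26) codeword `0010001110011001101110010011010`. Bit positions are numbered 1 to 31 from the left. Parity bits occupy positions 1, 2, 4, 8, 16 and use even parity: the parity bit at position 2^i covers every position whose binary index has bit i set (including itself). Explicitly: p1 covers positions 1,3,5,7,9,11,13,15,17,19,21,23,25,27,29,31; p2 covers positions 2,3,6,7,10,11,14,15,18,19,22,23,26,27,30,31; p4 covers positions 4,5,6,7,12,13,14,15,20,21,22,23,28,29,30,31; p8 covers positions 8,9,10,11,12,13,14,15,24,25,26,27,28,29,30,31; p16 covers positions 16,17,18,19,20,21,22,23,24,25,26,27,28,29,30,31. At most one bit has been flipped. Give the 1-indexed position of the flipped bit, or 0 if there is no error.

s1: b1⊕b3⊕b5⊕b7⊕b9⊕b11⊕b13⊕b15⊕b17⊕b19⊕b21⊕b23⊕b25⊕b27⊕b29⊕b31 = 0⊕1⊕0⊕1⊕1⊕0⊕1⊕0⊕1⊕1⊕1⊕0⊕0⊕1⊕0⊕0 = 0
s2: b2⊕b3⊕b6⊕b7⊕b10⊕b11⊕b14⊕b15⊕b18⊕b19⊕b22⊕b23⊕b26⊕b27⊕b30⊕b31 = 0⊕1⊕0⊕1⊕0⊕0⊕0⊕0⊕0⊕1⊕0⊕0⊕0⊕1⊕1⊕0 = 1
s4: b4⊕b5⊕b6⊕b7⊕b12⊕b13⊕b14⊕b15⊕b20⊕b21⊕b22⊕b23⊕b28⊕b29⊕b30⊕b31 = 0⊕0⊕0⊕1⊕1⊕1⊕0⊕0⊕1⊕1⊕0⊕0⊕1⊕0⊕1⊕0 = 1
s8: b8⊕b9⊕b10⊕b11⊕b12⊕b13⊕b14⊕b15⊕b24⊕b25⊕b26⊕b27⊕b28⊕b29⊕b30⊕b31 = 1⊕1⊕0⊕0⊕1⊕1⊕0⊕0⊕1⊕0⊕0⊕1⊕1⊕0⊕1⊕0 = 0
s16: b16⊕b17⊕b18⊕b19⊕b20⊕b21⊕b22⊕b23⊕b24⊕b25⊕b26⊕b27⊕b28⊕b29⊕b30⊕b31 = 1⊕1⊕0⊕1⊕1⊕1⊕0⊕0⊕1⊕0⊕0⊕1⊕1⊕0⊕1⊕0 = 1
Syndrome (s16...s1) = 10110 → position 22.

22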